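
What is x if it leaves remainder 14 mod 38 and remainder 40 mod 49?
432

Using Chinese Remainder Theorem:
M = 38 × 49 = 1862
M1 = 49, M2 = 38
y1 = 49^(-1) mod 38 = 7
y2 = 38^(-1) mod 49 = 40
x = (14×49×7 + 40×38×40) mod 1862 = 432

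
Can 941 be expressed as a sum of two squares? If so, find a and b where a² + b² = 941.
10² + 29² (a=10, b=29)

Factorization: 941 = 941
By Fermat: n is sum of two squares iff every prime p ≡ 3 (mod 4) appears to even power.
All primes ≡ 3 (mod 4) appear to even power.
Search a = 0, 1, 2, … for 941 - a² a perfect square: first hit at a = 10: 941 - 100 = 841 = 29².
941 = 10² + 29² = 100 + 841 ✓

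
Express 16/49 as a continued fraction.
[0; 3, 16]

Euclidean algorithm steps:
16 = 0 × 49 + 16
49 = 3 × 16 + 1
16 = 16 × 1 + 0
Continued fraction: [0; 3, 16]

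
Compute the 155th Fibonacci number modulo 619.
210

Matrix identity: Q^n = [[F_(n+1), F_n], [F_n, F_(n-1)]] with Q = [[1,1],[1,0]].
n = 155 = 10011011₂. Square-and-multiply, entries mod 619:
Q^1 = [[1,1],[1,0]]
Q^2 = (Q^1)² = [[2,1],[1,1]]
Q^4 = (Q^2)² = [[5,3],[3,2]]
Q^9 = (Q^4)²·Q = [[55,34],[34,21]]
Q^19 = (Q^9)²·Q = [[575,467],[467,108]]
Q^38 = (Q^19)² = [[280,176],[176,104]]
Q^77 = (Q^38)²·Q = [[545,432],[432,113]]
Q^155 = (Q^77)²·Q = [[345,210],[210,135]]
F_155 mod 619 = Q^155[0][1] = 210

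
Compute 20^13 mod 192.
128

Repeated squaring. Binary of 13 = 1101.
20^1 ≡ 20 (mod 192); 20^2 ≡ 16 (mod 192); 20^4 ≡ 64 (mod 192); 20^8 ≡ 64 (mod 192)
20^13 = 20^1 × 20^4 × 20^8 ≡ 128 (mod 192)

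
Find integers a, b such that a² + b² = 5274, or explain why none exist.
45² + 57² (a=45, b=57)

Factorization: 5274 = 2 × 3^2 × 293
By Fermat: n is sum of two squares iff every prime p ≡ 3 (mod 4) appears to even power.
All primes ≡ 3 (mod 4) appear to even power.
Search a = 0, 1, 2, … for 5274 - a² a perfect square: first hit at a = 45: 5274 - 2025 = 3249 = 57².
5274 = 45² + 57² = 2025 + 3249 ✓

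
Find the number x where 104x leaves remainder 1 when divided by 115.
94

gcd(104, 115) = 1, so the inverse exists.
Extended Euclidean algorithm on (115, 104):
115 = 1 × 104 + 11  ⟹  11 = (1)·115 + (-1)·104
104 = 9 × 11 + 5  ⟹  5 = (-9)·115 + (10)·104
11 = 2 × 5 + 1  ⟹  1 = (19)·115 + (-21)·104
So (-21)·104 ≡ 1 (mod 115), i.e. 104^(-1) ≡ -21 ≡ 94 (mod 115).
Check: 104 × 94 = 9776 ≡ 1 (mod 115)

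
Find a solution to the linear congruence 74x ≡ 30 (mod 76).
x ≡ 23 (mod 38)

gcd(74, 76) = 2, which divides 30, so solutions exist.
Divide through by 2: 37x ≡ 15 (mod 38).
Find 37^(-1) mod 38 by the extended Euclidean algorithm:
38 = 1 × 37 + 1  ⟹  1 = (1)·38 + (-1)·37
So (-1)·37 ≡ 1 (mod 38), i.e. 37^(-1) ≡ -1 ≡ 37 (mod 38).
x ≡ 37 × 15 = 555 ≡ 23 (mod 38).
Check: 74 × 23 = 1702 ≡ 30 (mod 76).
x ≡ 23 (mod 38), giving 2 solutions mod 76.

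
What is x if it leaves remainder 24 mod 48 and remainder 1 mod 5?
216

Using Chinese Remainder Theorem:
M = 48 × 5 = 240
M1 = 5, M2 = 48
y1 = 5^(-1) mod 48 = 29
y2 = 48^(-1) mod 5 = 2
x = (24×5×29 + 1×48×2) mod 240 = 216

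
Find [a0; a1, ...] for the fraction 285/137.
[2; 12, 2, 5]

Euclidean algorithm steps:
285 = 2 × 137 + 11
137 = 12 × 11 + 5
11 = 2 × 5 + 1
5 = 5 × 1 + 0
Continued fraction: [2; 12, 2, 5]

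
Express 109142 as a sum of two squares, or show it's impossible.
Not possible

Factorization: 109142 = 2 × 11^3 × 41
By Fermat: n is sum of two squares iff every prime p ≡ 3 (mod 4) appears to even power.
Prime(s) ≡ 3 (mod 4) with odd exponent: [(11, 3)]
Therefore 109142 cannot be expressed as a² + b².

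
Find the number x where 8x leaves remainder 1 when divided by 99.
62

gcd(8, 99) = 1, so the inverse exists.
Extended Euclidean algorithm on (99, 8):
99 = 12 × 8 + 3  ⟹  3 = (1)·99 + (-12)·8
8 = 2 × 3 + 2  ⟹  2 = (-2)·99 + (25)·8
3 = 1 × 2 + 1  ⟹  1 = (3)·99 + (-37)·8
So (-37)·8 ≡ 1 (mod 99), i.e. 8^(-1) ≡ -37 ≡ 62 (mod 99).
Check: 8 × 62 = 496 ≡ 1 (mod 99)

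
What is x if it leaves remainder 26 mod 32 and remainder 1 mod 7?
218

Using Chinese Remainder Theorem:
M = 32 × 7 = 224
M1 = 7, M2 = 32
y1 = 7^(-1) mod 32 = 23
y2 = 32^(-1) mod 7 = 2
x = (26×7×23 + 1×32×2) mod 224 = 218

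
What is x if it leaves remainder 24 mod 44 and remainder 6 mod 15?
156

Using Chinese Remainder Theorem:
M = 44 × 15 = 660
M1 = 15, M2 = 44
y1 = 15^(-1) mod 44 = 3
y2 = 44^(-1) mod 15 = 14
x = (24×15×3 + 6×44×14) mod 660 = 156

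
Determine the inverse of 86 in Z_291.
44

gcd(86, 291) = 1, so the inverse exists.
Extended Euclidean algorithm on (291, 86):
291 = 3 × 86 + 33  ⟹  33 = (1)·291 + (-3)·86
86 = 2 × 33 + 20  ⟹  20 = (-2)·291 + (7)·86
33 = 1 × 20 + 13  ⟹  13 = (3)·291 + (-10)·86
20 = 1 × 13 + 7  ⟹  7 = (-5)·291 + (17)·86
13 = 1 × 7 + 6  ⟹  6 = (8)·291 + (-27)·86
7 = 1 × 6 + 1  ⟹  1 = (-13)·291 + (44)·86
So (44)·86 ≡ 1 (mod 291), i.e. 86^(-1) ≡ 44 (mod 291).
Check: 86 × 44 = 3784 ≡ 1 (mod 291)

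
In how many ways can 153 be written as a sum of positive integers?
54770336324

p(n) counts ways to write n as a sum of positive integers (order ignored).
Euler's pentagonal recurrence: p(k) = p(k-1) + p(k-2) - p(k-5) - p(k-7) + p(k-12) + p(k-15) - ... (offsets j(3j∓1)/2, signs ++--, p(0)=1, p(<0)=0).
DP table for k = 0..152: p(0)=1, p(1)=1, p(2)=2, p(3)=3, p(4)=5, p(5)=7, p(6)=11, p(7)=15, p(8)=22, p(9)=30, p(10)=42, p(11)=56, p(12)=77, p(13)=101, p(14)=135, p(15)=176, p(16)=231, p(17)=297, p(18)=385, p(19)=490, p(20)=627, p(21)=792, p(22)=1002, p(23)=1255, p(24)=1575, p(25)=1958, p(26)=2436, p(27)=3010, p(28)=3718, p(29)=4565, p(30)=5604, p(31)=6842, p(32)=8349, p(33)=10143, p(34)=12310, p(35)=14883, p(36)=17977, p(37)=21637, p(38)=26015, p(39)=31185, p(40)=37338, p(41)=44583, p(42)=53174, p(43)=63261, p(44)=75175, p(45)=89134, p(46)=105558, p(47)=124754, p(48)=147273, p(49)=173525, p(50)=204226, p(51)=239943, p(52)=281589, p(53)=329931, p(54)=386155, p(55)=451276, p(56)=526823, p(57)=614154, p(58)=715220, p(59)=831820, p(60)=966467, p(61)=1121505, p(62)=1300156, p(63)=1505499, p(64)=1741630, p(65)=2012558, p(66)=2323520, p(67)=2679689, p(68)=3087735, p(69)=3554345, p(70)=4087968, p(71)=4697205, p(72)=5392783, p(73)=6185689, p(74)=7089500, p(75)=8118264, p(76)=9289091, p(77)=10619863, p(78)=12132164, p(79)=13848650, p(80)=15796476, p(81)=18004327, p(82)=20506255, p(83)=23338469, p(84)=26543660, p(85)=30167357, p(86)=34262962, p(87)=38887673, p(88)=44108109, p(89)=49995925, p(90)=56634173, p(91)=64112359, p(92)=72533807, p(93)=82010177, p(94)=92669720, p(95)=104651419, p(96)=118114304, p(97)=133230930, p(98)=150198136, p(99)=169229875, p(100)=190569292, p(101)=214481126, p(102)=241265379, p(103)=271248950, p(104)=304801365, p(105)=342325709, p(106)=384276336, p(107)=431149389, p(108)=483502844, p(109)=541946240, p(110)=607163746, p(111)=679903203, p(112)=761002156, p(113)=851376628, p(114)=952050665, p(115)=1064144451, p(116)=1188908248, p(117)=1327710076, p(118)=1482074143, p(119)=1653668665, p(120)=1844349560, p(121)=2056148051, p(122)=2291320912, p(123)=2552338241, p(124)=2841940500, p(125)=3163127352, p(126)=3519222692, p(127)=3913864295, p(128)=4351078600, p(129)=4835271870, p(130)=5371315400, p(131)=5964539504, p(132)=6620830889, p(133)=7346629512, p(134)=8149040695, p(135)=9035836076, p(136)=10015581680, p(137)=11097645016, p(138)=12292341831, p(139)=13610949895, p(140)=15065878135, p(141)=16670689208, p(142)=18440293320, p(143)=20390982757, p(144)=22540654445, p(145)=24908858009, p(146)=27517052599, p(147)=30388671978, p(148)=33549419497, p(149)=37027355200, p(150)=40853235313, p(151)=45060624582, p(152)=49686288421.
Final step: p(153) = p(152) + p(151) - p(148) - p(146) + p(141) + p(138) - p(131) - p(127) + p(118) + p(113) - p(102) - p(96) + p(83) + p(76) - p(61) - p(53) + p(36) + p(27) - p(8)
= 49686288421 + 45060624582 - 33549419497 - 27517052599 + 16670689208 + 12292341831 - 5964539504 - 3913864295 + 1482074143 + 851376628 - 241265379 - 118114304 + 23338469 + 9289091 - 1121505 - 329931 + 17977 + 3010 - 22
= 54770336324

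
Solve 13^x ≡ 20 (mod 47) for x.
41

Baby-step giant-step with step n = ⌈√47⌉ = 7.
Baby steps 13^j mod 47 (j:value) for j=0..6: 0:1, 1:13, 2:28, 3:35, 4:32, 5:40, 6:3.
Giant-step multiplier: 13^(-7) ≡ 13^(46-7) = 13^39 ≡ 41 (mod 47).
Giant steps γ_i = 20·41^i mod 47: γ_0=20, γ_1=21, γ_2=15, γ_3=4, γ_4=23, γ_5=3 (in table at j=6).
x = i·n + j = 5·7 + 6 = 41.
Check: 13^41 ≡ 20 (mod 47).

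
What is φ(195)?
96

195 = 3 × 5 × 13
φ(n) = n × ∏(1 - 1/p) for each prime p dividing n
φ(195) = 195 × (1 - 1/3) × (1 - 1/5) × (1 - 1/13) = 96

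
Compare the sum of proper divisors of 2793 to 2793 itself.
deficient

Proper divisors of 2793: sum = 1 + 3 + 7 + 19 + 21 + 49 + 57 + 133 + 147 + 399 + 931 = 1767
Since 1767 < 2793, 2793 is deficient.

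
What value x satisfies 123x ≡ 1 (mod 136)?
115

gcd(123, 136) = 1, so the inverse exists.
Extended Euclidean algorithm on (136, 123):
136 = 1 × 123 + 13  ⟹  13 = (1)·136 + (-1)·123
123 = 9 × 13 + 6  ⟹  6 = (-9)·136 + (10)·123
13 = 2 × 6 + 1  ⟹  1 = (19)·136 + (-21)·123
So (-21)·123 ≡ 1 (mod 136), i.e. 123^(-1) ≡ -21 ≡ 115 (mod 136).
Check: 123 × 115 = 14145 ≡ 1 (mod 136)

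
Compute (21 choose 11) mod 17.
0

Using Lucas' theorem:
Write n=21 and k=11 in base 17:
n in base 17: [1, 4]
k in base 17: [0, 11]
C(21,11) mod 17 = ∏ C(n_i, k_i) mod 17
Digit binomials (mod 17): C(1,0) = 1; C(4,11) = 0 (k_i > n_i)
Product: 1 × 0 = 0 ≡ 0 (mod 17)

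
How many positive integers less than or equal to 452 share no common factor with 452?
224

452 = 2^2 × 113
φ(n) = n × ∏(1 - 1/p) for each prime p dividing n
φ(452) = 452 × (1 - 1/2) × (1 - 1/113) = 224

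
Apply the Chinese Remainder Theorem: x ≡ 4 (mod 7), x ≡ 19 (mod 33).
151

Using Chinese Remainder Theorem:
M = 7 × 33 = 231
M1 = 33, M2 = 7
y1 = 33^(-1) mod 7 = 3
y2 = 7^(-1) mod 33 = 19
x = (4×33×3 + 19×7×19) mod 231 = 151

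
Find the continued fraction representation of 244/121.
[2; 60, 2]

Euclidean algorithm steps:
244 = 2 × 121 + 2
121 = 60 × 2 + 1
2 = 2 × 1 + 0
Continued fraction: [2; 60, 2]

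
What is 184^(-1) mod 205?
39

gcd(184, 205) = 1, so the inverse exists.
Extended Euclidean algorithm on (205, 184):
205 = 1 × 184 + 21  ⟹  21 = (1)·205 + (-1)·184
184 = 8 × 21 + 16  ⟹  16 = (-8)·205 + (9)·184
21 = 1 × 16 + 5  ⟹  5 = (9)·205 + (-10)·184
16 = 3 × 5 + 1  ⟹  1 = (-35)·205 + (39)·184
So (39)·184 ≡ 1 (mod 205), i.e. 184^(-1) ≡ 39 (mod 205).
Check: 184 × 39 = 7176 ≡ 1 (mod 205)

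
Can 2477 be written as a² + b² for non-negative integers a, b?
19² + 46² (a=19, b=46)

Factorization: 2477 = 2477
By Fermat: n is sum of two squares iff every prime p ≡ 3 (mod 4) appears to even power.
All primes ≡ 3 (mod 4) appear to even power.
Search a = 0, 1, 2, … for 2477 - a² a perfect square: first hit at a = 19: 2477 - 361 = 2116 = 46².
2477 = 19² + 46² = 361 + 2116 ✓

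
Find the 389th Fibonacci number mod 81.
14

Matrix identity: Q^n = [[F_(n+1), F_n], [F_n, F_(n-1)]] with Q = [[1,1],[1,0]].
n = 389 = 110000101₂. Square-and-multiply, entries mod 81:
Q^1 = [[1,1],[1,0]]
Q^3 = (Q^1)²·Q = [[3,2],[2,1]]
Q^6 = (Q^3)² = [[13,8],[8,5]]
Q^12 = (Q^6)² = [[71,63],[63,8]]
Q^24 = (Q^12)² = [[19,36],[36,64]]
Q^48 = (Q^24)² = [[37,72],[72,46]]
Q^97 = (Q^48)²·Q = [[55,73],[73,63]]
Q^194 = (Q^97)² = [[11,28],[28,64]]
Q^389 = (Q^194)²·Q = [[8,14],[14,75]]
F_389 mod 81 = Q^389[0][1] = 14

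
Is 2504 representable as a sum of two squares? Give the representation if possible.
2² + 50² (a=2, b=50)

Factorization: 2504 = 2^3 × 313
By Fermat: n is sum of two squares iff every prime p ≡ 3 (mod 4) appears to even power.
All primes ≡ 3 (mod 4) appear to even power.
Search a = 0, 1, 2, … for 2504 - a² a perfect square: first hit at a = 2: 2504 - 4 = 2500 = 50².
2504 = 2² + 50² = 4 + 2500 ✓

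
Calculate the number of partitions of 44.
75175

p(n) counts ways to write n as a sum of positive integers (order ignored).
Euler's pentagonal recurrence: p(k) = p(k-1) + p(k-2) - p(k-5) - p(k-7) + p(k-12) + p(k-15) - ... (offsets j(3j∓1)/2, signs ++--, p(0)=1, p(<0)=0).
DP table for k = 0..43: p(0)=1, p(1)=1, p(2)=2, p(3)=3, p(4)=5, p(5)=7, p(6)=11, p(7)=15, p(8)=22, p(9)=30, p(10)=42, p(11)=56, p(12)=77, p(13)=101, p(14)=135, p(15)=176, p(16)=231, p(17)=297, p(18)=385, p(19)=490, p(20)=627, p(21)=792, p(22)=1002, p(23)=1255, p(24)=1575, p(25)=1958, p(26)=2436, p(27)=3010, p(28)=3718, p(29)=4565, p(30)=5604, p(31)=6842, p(32)=8349, p(33)=10143, p(34)=12310, p(35)=14883, p(36)=17977, p(37)=21637, p(38)=26015, p(39)=31185, p(40)=37338, p(41)=44583, p(42)=53174, p(43)=63261.
Final step: p(44) = p(43) + p(42) - p(39) - p(37) + p(32) + p(29) - p(22) - p(18) + p(9) + p(4)
= 63261 + 53174 - 31185 - 21637 + 8349 + 4565 - 1002 - 385 + 30 + 5
= 75175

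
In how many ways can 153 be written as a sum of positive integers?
54770336324

p(n) counts ways to write n as a sum of positive integers (order ignored).
Euler's pentagonal recurrence: p(k) = p(k-1) + p(k-2) - p(k-5) - p(k-7) + p(k-12) + p(k-15) - ... (offsets j(3j∓1)/2, signs ++--, p(0)=1, p(<0)=0).
DP table for k = 0..152: p(0)=1, p(1)=1, p(2)=2, p(3)=3, p(4)=5, p(5)=7, p(6)=11, p(7)=15, p(8)=22, p(9)=30, p(10)=42, p(11)=56, p(12)=77, p(13)=101, p(14)=135, p(15)=176, p(16)=231, p(17)=297, p(18)=385, p(19)=490, p(20)=627, p(21)=792, p(22)=1002, p(23)=1255, p(24)=1575, p(25)=1958, p(26)=2436, p(27)=3010, p(28)=3718, p(29)=4565, p(30)=5604, p(31)=6842, p(32)=8349, p(33)=10143, p(34)=12310, p(35)=14883, p(36)=17977, p(37)=21637, p(38)=26015, p(39)=31185, p(40)=37338, p(41)=44583, p(42)=53174, p(43)=63261, p(44)=75175, p(45)=89134, p(46)=105558, p(47)=124754, p(48)=147273, p(49)=173525, p(50)=204226, p(51)=239943, p(52)=281589, p(53)=329931, p(54)=386155, p(55)=451276, p(56)=526823, p(57)=614154, p(58)=715220, p(59)=831820, p(60)=966467, p(61)=1121505, p(62)=1300156, p(63)=1505499, p(64)=1741630, p(65)=2012558, p(66)=2323520, p(67)=2679689, p(68)=3087735, p(69)=3554345, p(70)=4087968, p(71)=4697205, p(72)=5392783, p(73)=6185689, p(74)=7089500, p(75)=8118264, p(76)=9289091, p(77)=10619863, p(78)=12132164, p(79)=13848650, p(80)=15796476, p(81)=18004327, p(82)=20506255, p(83)=23338469, p(84)=26543660, p(85)=30167357, p(86)=34262962, p(87)=38887673, p(88)=44108109, p(89)=49995925, p(90)=56634173, p(91)=64112359, p(92)=72533807, p(93)=82010177, p(94)=92669720, p(95)=104651419, p(96)=118114304, p(97)=133230930, p(98)=150198136, p(99)=169229875, p(100)=190569292, p(101)=214481126, p(102)=241265379, p(103)=271248950, p(104)=304801365, p(105)=342325709, p(106)=384276336, p(107)=431149389, p(108)=483502844, p(109)=541946240, p(110)=607163746, p(111)=679903203, p(112)=761002156, p(113)=851376628, p(114)=952050665, p(115)=1064144451, p(116)=1188908248, p(117)=1327710076, p(118)=1482074143, p(119)=1653668665, p(120)=1844349560, p(121)=2056148051, p(122)=2291320912, p(123)=2552338241, p(124)=2841940500, p(125)=3163127352, p(126)=3519222692, p(127)=3913864295, p(128)=4351078600, p(129)=4835271870, p(130)=5371315400, p(131)=5964539504, p(132)=6620830889, p(133)=7346629512, p(134)=8149040695, p(135)=9035836076, p(136)=10015581680, p(137)=11097645016, p(138)=12292341831, p(139)=13610949895, p(140)=15065878135, p(141)=16670689208, p(142)=18440293320, p(143)=20390982757, p(144)=22540654445, p(145)=24908858009, p(146)=27517052599, p(147)=30388671978, p(148)=33549419497, p(149)=37027355200, p(150)=40853235313, p(151)=45060624582, p(152)=49686288421.
Final step: p(153) = p(152) + p(151) - p(148) - p(146) + p(141) + p(138) - p(131) - p(127) + p(118) + p(113) - p(102) - p(96) + p(83) + p(76) - p(61) - p(53) + p(36) + p(27) - p(8)
= 49686288421 + 45060624582 - 33549419497 - 27517052599 + 16670689208 + 12292341831 - 5964539504 - 3913864295 + 1482074143 + 851376628 - 241265379 - 118114304 + 23338469 + 9289091 - 1121505 - 329931 + 17977 + 3010 - 22
= 54770336324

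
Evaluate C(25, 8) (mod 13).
1

Using Lucas' theorem:
Write n=25 and k=8 in base 13:
n in base 13: [1, 12]
k in base 13: [0, 8]
C(25,8) mod 13 = ∏ C(n_i, k_i) mod 13
Digit binomials (mod 13): C(1,0) = 1; C(12,8) = 495 ≡ 1
Product: 1 × 1 = 1 ≡ 1 (mod 13)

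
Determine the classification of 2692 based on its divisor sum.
deficient

Proper divisors of 2692: sum = 1 + 2 + 4 + 673 + 1346 = 2026
Since 2026 < 2692, 2692 is deficient.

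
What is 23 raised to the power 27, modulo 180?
107

Repeated squaring. Binary of 27 = 11011.
23^1 ≡ 23 (mod 180); 23^2 ≡ 169 (mod 180); 23^4 ≡ 121 (mod 180); 23^8 ≡ 61 (mod 180); 23^16 ≡ 121 (mod 180)
23^27 = 23^1 × 23^2 × 23^8 × 23^16 ≡ 107 (mod 180)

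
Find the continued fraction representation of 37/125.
[0; 3, 2, 1, 1, 1, 4]

Euclidean algorithm steps:
37 = 0 × 125 + 37
125 = 3 × 37 + 14
37 = 2 × 14 + 9
14 = 1 × 9 + 5
9 = 1 × 5 + 4
5 = 1 × 4 + 1
4 = 4 × 1 + 0
Continued fraction: [0; 3, 2, 1, 1, 1, 4]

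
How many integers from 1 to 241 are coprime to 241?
240

241 = 241
φ(n) = n × ∏(1 - 1/p) for each prime p dividing n
φ(241) = 241 × (1 - 1/241) = 240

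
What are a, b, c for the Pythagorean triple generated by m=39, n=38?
(77, 2964, 2965)

Euclid's formula: a = m² - n², b = 2mn, c = m² + n²
m = 39, n = 38
a = 39² - 38² = 1521 - 1444 = 77
b = 2 × 39 × 38 = 2964
c = 39² + 38² = 1521 + 1444 = 2965
Verification: 77² + 2964² = 5929 + 8785296 = 8791225 = 2965² ✓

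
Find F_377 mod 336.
13

Matrix identity: Q^n = [[F_(n+1), F_n], [F_n, F_(n-1)]] with Q = [[1,1],[1,0]].
n = 377 = 101111001₂. Square-and-multiply, entries mod 336:
Q^1 = [[1,1],[1,0]]
Q^2 = (Q^1)² = [[2,1],[1,1]]
Q^5 = (Q^2)²·Q = [[8,5],[5,3]]
Q^11 = (Q^5)²·Q = [[144,89],[89,55]]
Q^23 = (Q^11)²·Q = [[0,97],[97,239]]
Q^47 = (Q^23)²·Q = [[0,1],[1,335]]
Q^94 = (Q^47)² = [[1,335],[335,2]]
Q^188 = (Q^94)² = [[2,333],[333,5]]
Q^377 = (Q^188)²·Q = [[328,13],[13,315]]
F_377 mod 336 = Q^377[0][1] = 13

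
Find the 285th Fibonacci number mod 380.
230

Matrix identity: Q^n = [[F_(n+1), F_n], [F_n, F_(n-1)]] with Q = [[1,1],[1,0]].
n = 285 = 100011101₂. Square-and-multiply, entries mod 380:
Q^1 = [[1,1],[1,0]]
Q^2 = (Q^1)² = [[2,1],[1,1]]
Q^4 = (Q^2)² = [[5,3],[3,2]]
Q^8 = (Q^4)² = [[34,21],[21,13]]
Q^17 = (Q^8)²·Q = [[304,77],[77,227]]
Q^35 = (Q^17)²·Q = [[152,305],[305,227]]
Q^71 = (Q^35)²·Q = [[304,229],[229,75]]
Q^142 = (Q^71)² = [[77,151],[151,306]]
Q^285 = (Q^142)²·Q = [[303,230],[230,73]]
F_285 mod 380 = Q^285[0][1] = 230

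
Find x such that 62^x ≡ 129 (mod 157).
117

Baby-step giant-step with step n = ⌈√157⌉ = 13.
Baby steps 62^j mod 157 (j:value) for j=0..12: 0:1, 1:62, 2:76, 3:2, 4:124, 5:152, 6:4, 7:91, 8:147, 9:8, 10:25, 11:137, 12:16.
Giant-step multiplier: 62^(-13) ≡ 62^(156-13) = 62^143 ≡ 22 (mod 157).
Giant steps γ_i = 129·22^i mod 157: γ_0=129, γ_1=12, γ_2=107, γ_3=156, γ_4=135, γ_5=144, γ_6=28, γ_7=145, γ_8=50, γ_9=1 (in table at j=0).
x = i·n + j = 9·13 + 0 = 117.
Check: 62^117 ≡ 129 (mod 157).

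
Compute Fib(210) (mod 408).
400

Matrix identity: Q^n = [[F_(n+1), F_n], [F_n, F_(n-1)]] with Q = [[1,1],[1,0]].
n = 210 = 11010010₂. Square-and-multiply, entries mod 408:
Q^1 = [[1,1],[1,0]]
Q^3 = (Q^1)²·Q = [[3,2],[2,1]]
Q^6 = (Q^3)² = [[13,8],[8,5]]
Q^13 = (Q^6)²·Q = [[377,233],[233,144]]
Q^26 = (Q^13)² = [[170,217],[217,361]]
Q^52 = (Q^26)² = [[101,171],[171,338]]
Q^105 = (Q^52)²·Q = [[271,274],[274,405]]
Q^210 = (Q^105)² = [[5,400],[400,13]]
F_210 mod 408 = Q^210[0][1] = 400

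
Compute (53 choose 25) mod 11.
9

Using Lucas' theorem:
Write n=53 and k=25 in base 11:
n in base 11: [4, 9]
k in base 11: [2, 3]
C(53,25) mod 11 = ∏ C(n_i, k_i) mod 11
Digit binomials (mod 11): C(4,2) = 6; C(9,3) = 84 ≡ 7
Product: 6 × 7 = 42 ≡ 9 (mod 11)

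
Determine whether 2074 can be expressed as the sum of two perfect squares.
7² + 45² (a=7, b=45)

Factorization: 2074 = 2 × 17 × 61
By Fermat: n is sum of two squares iff every prime p ≡ 3 (mod 4) appears to even power.
All primes ≡ 3 (mod 4) appear to even power.
Search a = 0, 1, 2, … for 2074 - a² a perfect square: first hit at a = 7: 2074 - 49 = 2025 = 45².
2074 = 7² + 45² = 49 + 2025 ✓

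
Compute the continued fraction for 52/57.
[0; 1, 10, 2, 2]

Euclidean algorithm steps:
52 = 0 × 57 + 52
57 = 1 × 52 + 5
52 = 10 × 5 + 2
5 = 2 × 2 + 1
2 = 2 × 1 + 0
Continued fraction: [0; 1, 10, 2, 2]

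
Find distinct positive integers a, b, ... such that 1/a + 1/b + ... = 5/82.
1/17 + 1/465 + 1/648210

Greedy algorithm:
5/82: ceiling(82/5) = 17, use 1/17
3/1394: ceiling(1394/3) = 465, use 1/465
1/648210: ceiling(648210/1) = 648210, use 1/648210
Result: 5/82 = 1/17 + 1/465 + 1/648210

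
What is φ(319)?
280

319 = 11 × 29
φ(n) = n × ∏(1 - 1/p) for each prime p dividing n
φ(319) = 319 × (1 - 1/11) × (1 - 1/29) = 280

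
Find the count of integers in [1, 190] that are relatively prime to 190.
72

190 = 2 × 5 × 19
φ(n) = n × ∏(1 - 1/p) for each prime p dividing n
φ(190) = 190 × (1 - 1/2) × (1 - 1/5) × (1 - 1/19) = 72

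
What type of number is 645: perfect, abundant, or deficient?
deficient

Proper divisors of 645: sum = 1 + 3 + 5 + 15 + 43 + 129 + 215 = 411
Since 411 < 645, 645 is deficient.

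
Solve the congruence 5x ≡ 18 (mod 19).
x ≡ 15 (mod 19)

gcd(5, 19) = 1, which divides 18, so solutions exist.
Find 5^(-1) mod 19 by the extended Euclidean algorithm:
19 = 3 × 5 + 4  ⟹  4 = (1)·19 + (-3)·5
5 = 1 × 4 + 1  ⟹  1 = (-1)·19 + (4)·5
So (4)·5 ≡ 1 (mod 19), i.e. 5^(-1) ≡ 4 (mod 19).
x ≡ 4 × 18 = 72 ≡ 15 (mod 19).
Check: 5 × 15 = 75 ≡ 18 (mod 19).
Unique solution: x ≡ 15 (mod 19)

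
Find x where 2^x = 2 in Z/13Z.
1

Baby-step giant-step with step n = ⌈√13⌉ = 4.
Baby steps 2^j mod 13 (j:value) for j=0..3: 0:1, 1:2, 2:4, 3:8.
h = 2 is already in the table at j=1, so x = 1.
Check: 2^1 ≡ 2 (mod 13).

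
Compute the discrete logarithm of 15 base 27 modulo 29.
13

Baby-step giant-step with step n = ⌈√29⌉ = 6.
Baby steps 27^j mod 29 (j:value) for j=0..5: 0:1, 1:27, 2:4, 3:21, 4:16, 5:26.
Giant-step multiplier: 27^(-6) ≡ 27^(28-6) = 27^22 ≡ 5 (mod 29).
Giant steps γ_i = 15·5^i mod 29: γ_0=15, γ_1=17, γ_2=27 (in table at j=1).
x = i·n + j = 2·6 + 1 = 13.
Check: 27^13 ≡ 15 (mod 29).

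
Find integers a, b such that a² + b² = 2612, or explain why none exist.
26² + 44² (a=26, b=44)

Factorization: 2612 = 2^2 × 653
By Fermat: n is sum of two squares iff every prime p ≡ 3 (mod 4) appears to even power.
All primes ≡ 3 (mod 4) appear to even power.
Search a = 0, 1, 2, … for 2612 - a² a perfect square: first hit at a = 26: 2612 - 676 = 1936 = 44².
2612 = 26² + 44² = 676 + 1936 ✓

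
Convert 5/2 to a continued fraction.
[2; 2]

Euclidean algorithm steps:
5 = 2 × 2 + 1
2 = 2 × 1 + 0
Continued fraction: [2; 2]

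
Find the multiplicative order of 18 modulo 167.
83

167 is prime, so ord(18) divides φ(167) = 166.
Divisors of 166: 1, 2, 83, 166.
Repeated squaring: 18^1 ≡ 18, 18^2 ≡ 157, 18^4 ≡ 100, 18^8 ≡ 147, 18^16 ≡ 66, 18^32 ≡ 14, 18^64 ≡ 29, 18^128 ≡ 6 (mod 167).
Test 18^d mod 167 for each divisor d in increasing order:
18^1 ≡ 18
18^2 ≡ 157
18^83 = 18^64·18^16·18^2·18^1 ≡ 1  ← first divisor giving 1
The order is 83.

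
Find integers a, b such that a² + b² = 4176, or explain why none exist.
24² + 60² (a=24, b=60)

Factorization: 4176 = 2^4 × 3^2 × 29
By Fermat: n is sum of two squares iff every prime p ≡ 3 (mod 4) appears to even power.
All primes ≡ 3 (mod 4) appear to even power.
Search a = 0, 1, 2, … for 4176 - a² a perfect square: first hit at a = 24: 4176 - 576 = 3600 = 60².
4176 = 24² + 60² = 576 + 3600 ✓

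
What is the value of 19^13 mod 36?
19

Repeated squaring. Binary of 13 = 1101.
19^1 ≡ 19 (mod 36); 19^2 ≡ 1 (mod 36); 19^4 ≡ 1 (mod 36); 19^8 ≡ 1 (mod 36)
19^13 = 19^1 × 19^4 × 19^8 ≡ 19 (mod 36)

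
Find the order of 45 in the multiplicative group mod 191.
95

191 is prime, so ord(45) divides φ(191) = 190.
Divisors of 190: 1, 2, 5, 10, 19, 38, 95, 190.
Repeated squaring: 45^1 ≡ 45, 45^2 ≡ 115, 45^4 ≡ 46, 45^8 ≡ 15, 45^16 ≡ 34, 45^32 ≡ 10, 45^64 ≡ 100, 45^128 ≡ 68 (mod 191).
Test 45^d mod 191 for each divisor d in increasing order:
45^1 ≡ 45
45^2 ≡ 115
45^5 = 45^4·45^1 ≡ 160
45^10 = 45^8·45^2 ≡ 6
45^19 = 45^16·45^2·45^1 ≡ 39
45^38 = 45^32·45^4·45^2 ≡ 184
45^95 = 45^64·45^16·45^8·45^4·45^2·45^1 ≡ 1  ← first divisor giving 1
The order is 95.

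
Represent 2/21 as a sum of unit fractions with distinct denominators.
1/11 + 1/231

Greedy algorithm:
2/21: ceiling(21/2) = 11, use 1/11
1/231: ceiling(231/1) = 231, use 1/231
Result: 2/21 = 1/11 + 1/231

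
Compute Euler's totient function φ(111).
72

111 = 3 × 37
φ(n) = n × ∏(1 - 1/p) for each prime p dividing n
φ(111) = 111 × (1 - 1/3) × (1 - 1/37) = 72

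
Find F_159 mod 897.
541

Matrix identity: Q^n = [[F_(n+1), F_n], [F_n, F_(n-1)]] with Q = [[1,1],[1,0]].
n = 159 = 10011111₂. Square-and-multiply, entries mod 897:
Q^1 = [[1,1],[1,0]]
Q^2 = (Q^1)² = [[2,1],[1,1]]
Q^4 = (Q^2)² = [[5,3],[3,2]]
Q^9 = (Q^4)²·Q = [[55,34],[34,21]]
Q^19 = (Q^9)²·Q = [[486,593],[593,790]]
Q^39 = (Q^19)²·Q = [[807,310],[310,497]]
Q^79 = (Q^39)²·Q = [[738,148],[148,590]]
Q^159 = (Q^79)²·Q = [[642,541],[541,101]]
F_159 mod 897 = Q^159[0][1] = 541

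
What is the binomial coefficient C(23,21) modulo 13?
6

Using Lucas' theorem:
Write n=23 and k=21 in base 13:
n in base 13: [1, 10]
k in base 13: [1, 8]
C(23,21) mod 13 = ∏ C(n_i, k_i) mod 13
Digit binomials (mod 13): C(1,1) = 1; C(10,8) = 45 ≡ 6
Product: 1 × 6 = 6 ≡ 6 (mod 13)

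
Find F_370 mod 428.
55

Matrix identity: Q^n = [[F_(n+1), F_n], [F_n, F_(n-1)]] with Q = [[1,1],[1,0]].
n = 370 = 101110010₂. Square-and-multiply, entries mod 428:
Q^1 = [[1,1],[1,0]]
Q^2 = (Q^1)² = [[2,1],[1,1]]
Q^5 = (Q^2)²·Q = [[8,5],[5,3]]
Q^11 = (Q^5)²·Q = [[144,89],[89,55]]
Q^23 = (Q^11)²·Q = [[144,409],[409,163]]
Q^46 = (Q^23)² = [[125,159],[159,394]]
Q^92 = (Q^46)² = [[246,345],[345,329]]
Q^185 = (Q^92)²·Q = [[420,209],[209,211]]
Q^370 = (Q^185)² = [[89,55],[55,34]]
F_370 mod 428 = Q^370[0][1] = 55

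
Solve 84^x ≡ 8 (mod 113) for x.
52

Baby-step giant-step with step n = ⌈√113⌉ = 11.
Baby steps 84^j mod 113 (j:value) for j=0..10: 0:1, 1:84, 2:50, 3:19, 4:14, 5:46, 6:22, 7:40, 8:83, 9:79, 10:82.
Giant-step multiplier: 84^(-11) ≡ 84^(112-11) = 84^101 ≡ 45 (mod 113).
Giant steps γ_i = 8·45^i mod 113: γ_0=8, γ_1=21, γ_2=41, γ_3=37, γ_4=83 (in table at j=8).
x = i·n + j = 4·11 + 8 = 52.
Check: 84^52 ≡ 8 (mod 113).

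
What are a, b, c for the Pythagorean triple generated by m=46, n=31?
(1155, 2852, 3077)

Euclid's formula: a = m² - n², b = 2mn, c = m² + n²
m = 46, n = 31
a = 46² - 31² = 2116 - 961 = 1155
b = 2 × 46 × 31 = 2852
c = 46² + 31² = 2116 + 961 = 3077
Verification: 1155² + 2852² = 1334025 + 8133904 = 9467929 = 3077² ✓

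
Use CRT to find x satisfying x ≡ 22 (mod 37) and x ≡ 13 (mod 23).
59

Using Chinese Remainder Theorem:
M = 37 × 23 = 851
M1 = 23, M2 = 37
y1 = 23^(-1) mod 37 = 29
y2 = 37^(-1) mod 23 = 5
x = (22×23×29 + 13×37×5) mod 851 = 59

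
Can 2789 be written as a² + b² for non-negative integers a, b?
17² + 50² (a=17, b=50)

Factorization: 2789 = 2789
By Fermat: n is sum of two squares iff every prime p ≡ 3 (mod 4) appears to even power.
All primes ≡ 3 (mod 4) appear to even power.
Search a = 0, 1, 2, … for 2789 - a² a perfect square: first hit at a = 17: 2789 - 289 = 2500 = 50².
2789 = 17² + 50² = 289 + 2500 ✓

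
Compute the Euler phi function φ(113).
112

113 = 113
φ(n) = n × ∏(1 - 1/p) for each prime p dividing n
φ(113) = 113 × (1 - 1/113) = 112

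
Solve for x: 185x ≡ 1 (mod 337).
286

gcd(185, 337) = 1, so the inverse exists.
Extended Euclidean algorithm on (337, 185):
337 = 1 × 185 + 152  ⟹  152 = (1)·337 + (-1)·185
185 = 1 × 152 + 33  ⟹  33 = (-1)·337 + (2)·185
152 = 4 × 33 + 20  ⟹  20 = (5)·337 + (-9)·185
33 = 1 × 20 + 13  ⟹  13 = (-6)·337 + (11)·185
20 = 1 × 13 + 7  ⟹  7 = (11)·337 + (-20)·185
13 = 1 × 7 + 6  ⟹  6 = (-17)·337 + (31)·185
7 = 1 × 6 + 1  ⟹  1 = (28)·337 + (-51)·185
So (-51)·185 ≡ 1 (mod 337), i.e. 185^(-1) ≡ -51 ≡ 286 (mod 337).
Check: 185 × 286 = 52910 ≡ 1 (mod 337)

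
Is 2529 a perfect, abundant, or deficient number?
deficient

Proper divisors of 2529: sum = 1 + 3 + 9 + 281 + 843 = 1137
Since 1137 < 2529, 2529 is deficient.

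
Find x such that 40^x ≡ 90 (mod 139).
5

Baby-step giant-step with step n = ⌈√139⌉ = 12.
Baby steps 40^j mod 139 (j:value) for j=0..11: 0:1, 1:40, 2:71, 3:60, 4:37, 5:90, 6:125, 7:135, 8:118, 9:133, 10:38, 11:130.
h = 90 is already in the table at j=5, so x = 5.
Check: 40^5 ≡ 90 (mod 139).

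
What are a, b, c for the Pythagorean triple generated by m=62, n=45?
(1819, 5580, 5869)

Euclid's formula: a = m² - n², b = 2mn, c = m² + n²
m = 62, n = 45
a = 62² - 45² = 3844 - 2025 = 1819
b = 2 × 62 × 45 = 5580
c = 62² + 45² = 3844 + 2025 = 5869
Verification: 1819² + 5580² = 3308761 + 31136400 = 34445161 = 5869² ✓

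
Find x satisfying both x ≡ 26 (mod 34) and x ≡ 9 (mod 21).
366

Using Chinese Remainder Theorem:
M = 34 × 21 = 714
M1 = 21, M2 = 34
y1 = 21^(-1) mod 34 = 13
y2 = 34^(-1) mod 21 = 13
x = (26×21×13 + 9×34×13) mod 714 = 366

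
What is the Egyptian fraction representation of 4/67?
1/17 + 1/1139

Greedy algorithm:
4/67: ceiling(67/4) = 17, use 1/17
1/1139: ceiling(1139/1) = 1139, use 1/1139
Result: 4/67 = 1/17 + 1/1139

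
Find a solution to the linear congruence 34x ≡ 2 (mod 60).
x ≡ 23 (mod 30)

gcd(34, 60) = 2, which divides 2, so solutions exist.
Divide through by 2: 17x ≡ 1 (mod 30).
Find 17^(-1) mod 30 by the extended Euclidean algorithm:
30 = 1 × 17 + 13  ⟹  13 = (1)·30 + (-1)·17
17 = 1 × 13 + 4  ⟹  4 = (-1)·30 + (2)·17
13 = 3 × 4 + 1  ⟹  1 = (4)·30 + (-7)·17
So (-7)·17 ≡ 1 (mod 30), i.e. 17^(-1) ≡ -7 ≡ 23 (mod 30).
x ≡ 23 × 1 = 23 ≡ 23 (mod 30).
Check: 34 × 23 = 782 ≡ 2 (mod 60).
x ≡ 23 (mod 30), giving 2 solutions mod 60.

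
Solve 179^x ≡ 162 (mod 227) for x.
15

Baby-step giant-step with step n = ⌈√227⌉ = 16.
Baby steps 179^j mod 227 (j:value) for j=0..15: 0:1, 1:179, 2:34, 3:184, 4:21, 5:127, 6:33, 7:5, 8:214, 9:170, 10:12, 11:105, 12:181, 13:165, 14:25, 15:162.
h = 162 is already in the table at j=15, so x = 15.
Check: 179^15 ≡ 162 (mod 227).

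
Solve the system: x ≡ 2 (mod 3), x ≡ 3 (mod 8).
11

Using Chinese Remainder Theorem:
M = 3 × 8 = 24
M1 = 8, M2 = 3
y1 = 8^(-1) mod 3 = 2
y2 = 3^(-1) mod 8 = 3
x = (2×8×2 + 3×3×3) mod 24 = 11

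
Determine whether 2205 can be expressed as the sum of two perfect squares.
21² + 42² (a=21, b=42)

Factorization: 2205 = 3^2 × 5 × 7^2
By Fermat: n is sum of two squares iff every prime p ≡ 3 (mod 4) appears to even power.
All primes ≡ 3 (mod 4) appear to even power.
Search a = 0, 1, 2, … for 2205 - a² a perfect square: first hit at a = 21: 2205 - 441 = 1764 = 42².
2205 = 21² + 42² = 441 + 1764 ✓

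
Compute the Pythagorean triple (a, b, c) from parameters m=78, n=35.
(4859, 5460, 7309)

Euclid's formula: a = m² - n², b = 2mn, c = m² + n²
m = 78, n = 35
a = 78² - 35² = 6084 - 1225 = 4859
b = 2 × 78 × 35 = 5460
c = 78² + 35² = 6084 + 1225 = 7309
Verification: 4859² + 5460² = 23609881 + 29811600 = 53421481 = 7309² ✓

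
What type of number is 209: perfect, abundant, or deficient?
deficient

Proper divisors of 209: sum = 1 + 11 + 19 = 31
Since 31 < 209, 209 is deficient.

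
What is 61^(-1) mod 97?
35

gcd(61, 97) = 1, so the inverse exists.
Extended Euclidean algorithm on (97, 61):
97 = 1 × 61 + 36  ⟹  36 = (1)·97 + (-1)·61
61 = 1 × 36 + 25  ⟹  25 = (-1)·97 + (2)·61
36 = 1 × 25 + 11  ⟹  11 = (2)·97 + (-3)·61
25 = 2 × 11 + 3  ⟹  3 = (-5)·97 + (8)·61
11 = 3 × 3 + 2  ⟹  2 = (17)·97 + (-27)·61
3 = 1 × 2 + 1  ⟹  1 = (-22)·97 + (35)·61
So (35)·61 ≡ 1 (mod 97), i.e. 61^(-1) ≡ 35 (mod 97).
Check: 61 × 35 = 2135 ≡ 1 (mod 97)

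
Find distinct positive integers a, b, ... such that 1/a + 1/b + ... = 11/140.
1/13 + 1/607 + 1/1104740

Greedy algorithm:
11/140: ceiling(140/11) = 13, use 1/13
3/1820: ceiling(1820/3) = 607, use 1/607
1/1104740: ceiling(1104740/1) = 1104740, use 1/1104740
Result: 11/140 = 1/13 + 1/607 + 1/1104740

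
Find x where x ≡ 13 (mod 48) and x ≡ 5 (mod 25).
205

Using Chinese Remainder Theorem:
M = 48 × 25 = 1200
M1 = 25, M2 = 48
y1 = 25^(-1) mod 48 = 25
y2 = 48^(-1) mod 25 = 12
x = (13×25×25 + 5×48×12) mod 1200 = 205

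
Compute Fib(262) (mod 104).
55

Matrix identity: Q^n = [[F_(n+1), F_n], [F_n, F_(n-1)]] with Q = [[1,1],[1,0]].
n = 262 = 100000110₂. Square-and-multiply, entries mod 104:
Q^1 = [[1,1],[1,0]]
Q^2 = (Q^1)² = [[2,1],[1,1]]
Q^4 = (Q^2)² = [[5,3],[3,2]]
Q^8 = (Q^4)² = [[34,21],[21,13]]
Q^16 = (Q^8)² = [[37,51],[51,90]]
Q^32 = (Q^16)² = [[18,29],[29,93]]
Q^65 = (Q^32)²·Q = [[16,21],[21,99]]
Q^131 = (Q^65)²·Q = [[96,73],[73,23]]
Q^262 = (Q^131)² = [[89,55],[55,34]]
F_262 mod 104 = Q^262[0][1] = 55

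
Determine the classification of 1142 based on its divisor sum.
deficient

Proper divisors of 1142: sum = 1 + 2 + 571 = 574
Since 574 < 1142, 1142 is deficient.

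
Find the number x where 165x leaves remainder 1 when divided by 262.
27

gcd(165, 262) = 1, so the inverse exists.
Extended Euclidean algorithm on (262, 165):
262 = 1 × 165 + 97  ⟹  97 = (1)·262 + (-1)·165
165 = 1 × 97 + 68  ⟹  68 = (-1)·262 + (2)·165
97 = 1 × 68 + 29  ⟹  29 = (2)·262 + (-3)·165
68 = 2 × 29 + 10  ⟹  10 = (-5)·262 + (8)·165
29 = 2 × 10 + 9  ⟹  9 = (12)·262 + (-19)·165
10 = 1 × 9 + 1  ⟹  1 = (-17)·262 + (27)·165
So (27)·165 ≡ 1 (mod 262), i.e. 165^(-1) ≡ 27 (mod 262).
Check: 165 × 27 = 4455 ≡ 1 (mod 262)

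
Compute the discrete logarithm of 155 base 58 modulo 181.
75

Baby-step giant-step with step n = ⌈√181⌉ = 14.
Baby steps 58^j mod 181 (j:value) for j=0..13: 0:1, 1:58, 2:106, 3:175, 4:14, 5:88, 6:36, 7:97, 8:15, 9:146, 10:142, 11:91, 12:29, 13:53.
Giant-step multiplier: 58^(-14) ≡ 58^(180-14) = 58^166 ≡ 60 (mod 181).
Giant steps γ_i = 155·60^i mod 181: γ_0=155, γ_1=69, γ_2=158, γ_3=68, γ_4=98, γ_5=88 (in table at j=5).
x = i·n + j = 5·14 + 5 = 75.
Check: 58^75 ≡ 155 (mod 181).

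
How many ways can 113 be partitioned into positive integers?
851376628

p(n) counts ways to write n as a sum of positive integers (order ignored).
Euler's pentagonal recurrence: p(k) = p(k-1) + p(k-2) - p(k-5) - p(k-7) + p(k-12) + p(k-15) - ... (offsets j(3j∓1)/2, signs ++--, p(0)=1, p(<0)=0).
DP table for k = 0..112: p(0)=1, p(1)=1, p(2)=2, p(3)=3, p(4)=5, p(5)=7, p(6)=11, p(7)=15, p(8)=22, p(9)=30, p(10)=42, p(11)=56, p(12)=77, p(13)=101, p(14)=135, p(15)=176, p(16)=231, p(17)=297, p(18)=385, p(19)=490, p(20)=627, p(21)=792, p(22)=1002, p(23)=1255, p(24)=1575, p(25)=1958, p(26)=2436, p(27)=3010, p(28)=3718, p(29)=4565, p(30)=5604, p(31)=6842, p(32)=8349, p(33)=10143, p(34)=12310, p(35)=14883, p(36)=17977, p(37)=21637, p(38)=26015, p(39)=31185, p(40)=37338, p(41)=44583, p(42)=53174, p(43)=63261, p(44)=75175, p(45)=89134, p(46)=105558, p(47)=124754, p(48)=147273, p(49)=173525, p(50)=204226, p(51)=239943, p(52)=281589, p(53)=329931, p(54)=386155, p(55)=451276, p(56)=526823, p(57)=614154, p(58)=715220, p(59)=831820, p(60)=966467, p(61)=1121505, p(62)=1300156, p(63)=1505499, p(64)=1741630, p(65)=2012558, p(66)=2323520, p(67)=2679689, p(68)=3087735, p(69)=3554345, p(70)=4087968, p(71)=4697205, p(72)=5392783, p(73)=6185689, p(74)=7089500, p(75)=8118264, p(76)=9289091, p(77)=10619863, p(78)=12132164, p(79)=13848650, p(80)=15796476, p(81)=18004327, p(82)=20506255, p(83)=23338469, p(84)=26543660, p(85)=30167357, p(86)=34262962, p(87)=38887673, p(88)=44108109, p(89)=49995925, p(90)=56634173, p(91)=64112359, p(92)=72533807, p(93)=82010177, p(94)=92669720, p(95)=104651419, p(96)=118114304, p(97)=133230930, p(98)=150198136, p(99)=169229875, p(100)=190569292, p(101)=214481126, p(102)=241265379, p(103)=271248950, p(104)=304801365, p(105)=342325709, p(106)=384276336, p(107)=431149389, p(108)=483502844, p(109)=541946240, p(110)=607163746, p(111)=679903203, p(112)=761002156.
Final step: p(113) = p(112) + p(111) - p(108) - p(106) + p(101) + p(98) - p(91) - p(87) + p(78) + p(73) - p(62) - p(56) + p(43) + p(36) - p(21) - p(13)
= 761002156 + 679903203 - 483502844 - 384276336 + 214481126 + 150198136 - 64112359 - 38887673 + 12132164 + 6185689 - 1300156 - 526823 + 63261 + 17977 - 792 - 101
= 851376628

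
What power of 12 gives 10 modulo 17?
15

Baby-step giant-step with step n = ⌈√17⌉ = 5.
Baby steps 12^j mod 17 (j:value) for j=0..4: 0:1, 1:12, 2:8, 3:11, 4:13.
Giant-step multiplier: 12^(-5) ≡ 12^(16-5) = 12^11 ≡ 6 (mod 17).
Giant steps γ_i = 10·6^i mod 17: γ_0=10, γ_1=9, γ_2=3, γ_3=1 (in table at j=0).
x = i·n + j = 3·5 + 0 = 15.
Check: 12^15 ≡ 10 (mod 17).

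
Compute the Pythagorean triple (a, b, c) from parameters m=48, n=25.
(1679, 2400, 2929)

Euclid's formula: a = m² - n², b = 2mn, c = m² + n²
m = 48, n = 25
a = 48² - 25² = 2304 - 625 = 1679
b = 2 × 48 × 25 = 2400
c = 48² + 25² = 2304 + 625 = 2929
Verification: 1679² + 2400² = 2819041 + 5760000 = 8579041 = 2929² ✓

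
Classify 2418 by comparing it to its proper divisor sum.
abundant

Proper divisors of 2418: sum = 1 + 2 + 3 + 6 + 13 + 26 + 31 + 39 + 62 + 78 + 93 + 186 + 403 + 806 + 1209 = 2958
Since 2958 > 2418, 2418 is abundant.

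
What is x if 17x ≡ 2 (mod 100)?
x ≡ 6 (mod 100)

gcd(17, 100) = 1, which divides 2, so solutions exist.
Find 17^(-1) mod 100 by the extended Euclidean algorithm:
100 = 5 × 17 + 15  ⟹  15 = (1)·100 + (-5)·17
17 = 1 × 15 + 2  ⟹  2 = (-1)·100 + (6)·17
15 = 7 × 2 + 1  ⟹  1 = (8)·100 + (-47)·17
So (-47)·17 ≡ 1 (mod 100), i.e. 17^(-1) ≡ -47 ≡ 53 (mod 100).
x ≡ 53 × 2 = 106 ≡ 6 (mod 100).
Check: 17 × 6 = 102 ≡ 2 (mod 100).
Unique solution: x ≡ 6 (mod 100)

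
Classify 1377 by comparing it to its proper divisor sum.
deficient

Proper divisors of 1377: sum = 1 + 3 + 9 + 17 + 27 + 51 + 81 + 153 + 459 = 801
Since 801 < 1377, 1377 is deficient.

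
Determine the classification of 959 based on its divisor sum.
deficient

Proper divisors of 959: sum = 1 + 7 + 137 = 145
Since 145 < 959, 959 is deficient.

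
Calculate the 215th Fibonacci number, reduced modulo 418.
115

Matrix identity: Q^n = [[F_(n+1), F_n], [F_n, F_(n-1)]] with Q = [[1,1],[1,0]].
n = 215 = 11010111₂. Square-and-multiply, entries mod 418:
Q^1 = [[1,1],[1,0]]
Q^3 = (Q^1)²·Q = [[3,2],[2,1]]
Q^6 = (Q^3)² = [[13,8],[8,5]]
Q^13 = (Q^6)²·Q = [[377,233],[233,144]]
Q^26 = (Q^13)² = [[376,173],[173,203]]
Q^53 = (Q^26)²·Q = [[190,343],[343,265]]
Q^107 = (Q^53)²·Q = [[76,343],[343,151]]
Q^215 = (Q^107)²·Q = [[228,115],[115,113]]
F_215 mod 418 = Q^215[0][1] = 115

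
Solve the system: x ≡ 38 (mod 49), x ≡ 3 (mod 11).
234

Using Chinese Remainder Theorem:
M = 49 × 11 = 539
M1 = 11, M2 = 49
y1 = 11^(-1) mod 49 = 9
y2 = 49^(-1) mod 11 = 9
x = (38×11×9 + 3×49×9) mod 539 = 234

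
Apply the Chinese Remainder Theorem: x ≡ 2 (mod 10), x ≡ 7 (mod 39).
202

Using Chinese Remainder Theorem:
M = 10 × 39 = 390
M1 = 39, M2 = 10
y1 = 39^(-1) mod 10 = 9
y2 = 10^(-1) mod 39 = 4
x = (2×39×9 + 7×10×4) mod 390 = 202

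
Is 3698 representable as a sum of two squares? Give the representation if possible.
43² + 43² (a=43, b=43)

Factorization: 3698 = 2 × 43^2
By Fermat: n is sum of two squares iff every prime p ≡ 3 (mod 4) appears to even power.
All primes ≡ 3 (mod 4) appear to even power.
Search a = 0, 1, 2, … for 3698 - a² a perfect square: first hit at a = 43: 3698 - 1849 = 1849 = 43².
3698 = 43² + 43² = 1849 + 1849 ✓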